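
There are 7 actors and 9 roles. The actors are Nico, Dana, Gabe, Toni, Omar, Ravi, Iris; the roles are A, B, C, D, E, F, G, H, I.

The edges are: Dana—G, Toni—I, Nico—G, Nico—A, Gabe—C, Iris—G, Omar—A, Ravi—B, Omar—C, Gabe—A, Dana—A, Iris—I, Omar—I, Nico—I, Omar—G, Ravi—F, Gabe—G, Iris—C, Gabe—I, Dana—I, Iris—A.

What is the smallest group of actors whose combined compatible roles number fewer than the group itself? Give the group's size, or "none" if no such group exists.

Take S = {Nico, Dana, Gabe, Toni, Omar}. Its neighbourhood is {A, C, G, I}, so |N(S)| = 4 < |S| = 5.
Every subset of size less than 5 has at least as many neighbours as members, so 5 is the minimum.

5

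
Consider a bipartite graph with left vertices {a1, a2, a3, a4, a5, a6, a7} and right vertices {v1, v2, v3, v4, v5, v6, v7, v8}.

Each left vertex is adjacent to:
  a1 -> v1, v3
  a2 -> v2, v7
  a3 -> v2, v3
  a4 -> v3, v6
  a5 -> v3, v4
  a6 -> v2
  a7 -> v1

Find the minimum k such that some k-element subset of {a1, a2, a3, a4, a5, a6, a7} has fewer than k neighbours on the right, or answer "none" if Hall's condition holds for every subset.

4

Take S = {a1, a3, a6, a7}. Its neighbourhood is {v1, v2, v3}, so |N(S)| = 3 < |S| = 4.
Every subset of size less than 4 has at least as many neighbours as members, so 4 is the minimum.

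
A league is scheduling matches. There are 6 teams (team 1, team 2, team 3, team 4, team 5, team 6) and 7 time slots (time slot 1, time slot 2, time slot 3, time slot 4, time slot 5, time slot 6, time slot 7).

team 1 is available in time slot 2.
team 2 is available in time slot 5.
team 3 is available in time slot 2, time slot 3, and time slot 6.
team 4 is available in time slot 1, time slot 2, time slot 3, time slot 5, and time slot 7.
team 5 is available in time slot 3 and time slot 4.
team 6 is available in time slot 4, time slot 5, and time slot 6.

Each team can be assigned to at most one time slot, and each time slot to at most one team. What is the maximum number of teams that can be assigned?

6

For example, pair team 1→time slot 2, team 2→time slot 5, team 3→time slot 6, team 4→time slot 7, team 5→time slot 3, team 6→time slot 4.
All 6 teams are matched, so no larger matching exists.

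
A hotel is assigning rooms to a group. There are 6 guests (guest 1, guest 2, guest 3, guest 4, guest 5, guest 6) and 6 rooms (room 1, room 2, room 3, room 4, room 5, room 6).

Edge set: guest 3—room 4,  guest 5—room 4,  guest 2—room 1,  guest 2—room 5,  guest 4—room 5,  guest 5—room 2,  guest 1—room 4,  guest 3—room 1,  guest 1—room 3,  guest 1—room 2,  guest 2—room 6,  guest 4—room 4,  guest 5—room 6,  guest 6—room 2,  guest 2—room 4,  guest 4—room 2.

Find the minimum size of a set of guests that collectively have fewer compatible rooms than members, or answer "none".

A matching saturating every guest exists, for instance guest 1→room 3, guest 2→room 6, guest 3→room 1, guest 4→room 5, guest 5→room 4, guest 6→room 2.
By Hall's marriage theorem, this means |N(S)| ≥ |S| for every subset S, so no violating subset exists.

none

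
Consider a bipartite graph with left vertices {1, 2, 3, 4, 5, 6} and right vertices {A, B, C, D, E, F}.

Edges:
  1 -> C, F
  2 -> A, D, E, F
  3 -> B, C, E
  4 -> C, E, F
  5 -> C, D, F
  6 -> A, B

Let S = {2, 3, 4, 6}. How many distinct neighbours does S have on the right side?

The union of neighbours of {2, 3, 4, 6} is {A, B, C, D, E, F}, which has 6 elements.
Since |N(S)| = 6 ≥ |S| = 4, Hall's condition holds for this subset.

6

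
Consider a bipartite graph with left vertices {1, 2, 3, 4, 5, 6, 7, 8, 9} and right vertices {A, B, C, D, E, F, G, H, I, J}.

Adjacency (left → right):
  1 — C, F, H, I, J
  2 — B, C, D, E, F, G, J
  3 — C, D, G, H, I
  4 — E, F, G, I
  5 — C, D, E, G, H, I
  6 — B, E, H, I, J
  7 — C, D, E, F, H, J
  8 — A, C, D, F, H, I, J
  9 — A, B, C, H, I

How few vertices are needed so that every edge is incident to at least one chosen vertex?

{1, 2, 3, 4, 5, 6, 7, 8, 9} is a vertex cover of size 9: every edge has an endpoint in this set.
No smaller cover exists because 1–F, 2–B, 3–G, 4–I, 5–D, 6–H, 7–E, 8–J, 9–A is a matching of size 9, and a cover must include an endpoint of each of these disjoint edges (König's theorem).

9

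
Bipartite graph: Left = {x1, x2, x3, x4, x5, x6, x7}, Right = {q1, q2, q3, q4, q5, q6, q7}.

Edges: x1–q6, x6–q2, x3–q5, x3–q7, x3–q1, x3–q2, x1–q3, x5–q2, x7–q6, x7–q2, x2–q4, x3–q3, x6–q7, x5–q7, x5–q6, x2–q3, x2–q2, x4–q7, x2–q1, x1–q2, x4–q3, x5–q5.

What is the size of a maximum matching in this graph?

7

One maximum matching: x1→q6, x2→q4, x3→q1, x4→q3, x5→q5, x6→q7, x7→q2.
All 7 left vertices are matched, so no larger matching exists.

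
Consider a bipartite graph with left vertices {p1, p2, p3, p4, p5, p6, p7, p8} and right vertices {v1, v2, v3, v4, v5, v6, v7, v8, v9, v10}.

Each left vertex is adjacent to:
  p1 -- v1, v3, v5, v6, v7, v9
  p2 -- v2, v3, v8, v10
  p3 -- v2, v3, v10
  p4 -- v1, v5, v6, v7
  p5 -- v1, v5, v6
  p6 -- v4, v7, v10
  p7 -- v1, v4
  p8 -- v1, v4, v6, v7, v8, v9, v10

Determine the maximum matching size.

A valid assignment of size 8: p1→v6, p2→v2, p3→v3, p4→v5, p5→v1, p6→v7, p7→v4, p8→v10.
This saturates every left vertex, so 8 is the maximum.

8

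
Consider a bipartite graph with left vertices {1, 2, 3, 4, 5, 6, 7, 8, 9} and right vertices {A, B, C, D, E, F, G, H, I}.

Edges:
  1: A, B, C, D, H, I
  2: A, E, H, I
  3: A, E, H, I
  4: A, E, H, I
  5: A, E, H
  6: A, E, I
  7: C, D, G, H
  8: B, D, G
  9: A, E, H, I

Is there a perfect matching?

The set {2, 3, 4, 5, 6, 9} has only 4 neighbours ({A, E, H, I}), so by Hall's theorem at most 7 of the 9 left vertices can be matched.
Hence no matching covers every left vertex.

No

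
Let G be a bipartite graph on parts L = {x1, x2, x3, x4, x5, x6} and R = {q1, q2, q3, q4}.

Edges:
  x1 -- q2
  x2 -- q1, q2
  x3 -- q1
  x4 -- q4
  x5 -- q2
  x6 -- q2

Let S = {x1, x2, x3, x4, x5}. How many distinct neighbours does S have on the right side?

The union of neighbours of {x1, x2, x3, x4, x5} is {q1, q2, q4}, which has 3 elements.
Since |N(S)| = 3 < |S| = 5, Hall's condition fails for this subset.

3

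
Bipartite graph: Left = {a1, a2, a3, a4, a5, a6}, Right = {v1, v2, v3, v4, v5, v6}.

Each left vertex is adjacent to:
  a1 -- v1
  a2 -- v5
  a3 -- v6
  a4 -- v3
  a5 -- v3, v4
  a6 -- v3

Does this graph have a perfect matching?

The set {a4, a6} has only 1 neighbour ({v3}), so by Hall's theorem at most 5 of the 6 left vertices can be matched.
Hence no matching covers every left vertex.

No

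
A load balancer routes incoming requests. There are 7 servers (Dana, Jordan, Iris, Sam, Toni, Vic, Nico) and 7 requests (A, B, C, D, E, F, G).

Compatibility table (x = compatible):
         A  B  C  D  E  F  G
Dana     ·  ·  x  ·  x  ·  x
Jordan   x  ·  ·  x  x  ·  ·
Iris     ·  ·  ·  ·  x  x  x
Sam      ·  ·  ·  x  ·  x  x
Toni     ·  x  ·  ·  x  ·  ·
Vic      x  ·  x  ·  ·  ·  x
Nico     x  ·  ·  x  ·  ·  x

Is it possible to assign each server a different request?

A valid assignment of size 7: Dana→C, Jordan→D, Iris→E, Sam→F, Toni→B, Vic→A, Nico→G.
Every server is matched, so this is a perfect matching.

Yes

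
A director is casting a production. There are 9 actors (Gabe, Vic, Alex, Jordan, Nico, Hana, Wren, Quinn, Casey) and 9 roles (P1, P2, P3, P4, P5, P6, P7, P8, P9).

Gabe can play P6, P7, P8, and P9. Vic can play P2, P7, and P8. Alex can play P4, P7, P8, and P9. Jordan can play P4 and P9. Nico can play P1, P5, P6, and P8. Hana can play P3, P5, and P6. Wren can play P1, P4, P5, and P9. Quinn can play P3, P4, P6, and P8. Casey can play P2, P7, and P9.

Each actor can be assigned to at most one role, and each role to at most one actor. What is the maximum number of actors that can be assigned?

One maximum matching: Gabe→P6, Vic→P2, Alex→P7, Jordan→P4, Nico→P5, Hana→P3, Wren→P1, Quinn→P8, Casey→P9.
This saturates every actor, so 9 is the maximum.

9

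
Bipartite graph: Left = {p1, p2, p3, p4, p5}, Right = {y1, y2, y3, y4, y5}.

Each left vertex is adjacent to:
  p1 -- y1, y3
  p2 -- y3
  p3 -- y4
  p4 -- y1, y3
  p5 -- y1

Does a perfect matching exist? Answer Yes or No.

The set {p1, p2, p4, p5} has only 2 neighbours ({y1, y3}), so by Hall's theorem at most 3 of the 5 left vertices can be matched.
Hence no matching covers every left vertex.

No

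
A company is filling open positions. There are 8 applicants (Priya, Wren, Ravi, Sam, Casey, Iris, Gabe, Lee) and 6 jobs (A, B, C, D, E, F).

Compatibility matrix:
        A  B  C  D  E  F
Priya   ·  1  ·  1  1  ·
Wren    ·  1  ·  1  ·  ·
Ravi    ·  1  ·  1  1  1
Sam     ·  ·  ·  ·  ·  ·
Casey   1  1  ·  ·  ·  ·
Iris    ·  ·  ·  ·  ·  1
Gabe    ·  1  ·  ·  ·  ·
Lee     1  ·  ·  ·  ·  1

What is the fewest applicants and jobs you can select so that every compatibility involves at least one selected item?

5

A maximum matching has 5 edges (e.g. Priya–E, Wren–D, Ravi–B, Casey–A, Iris–F).
By König's theorem the minimum vertex cover has the same size. One such cover is {A, B, D, E, F}.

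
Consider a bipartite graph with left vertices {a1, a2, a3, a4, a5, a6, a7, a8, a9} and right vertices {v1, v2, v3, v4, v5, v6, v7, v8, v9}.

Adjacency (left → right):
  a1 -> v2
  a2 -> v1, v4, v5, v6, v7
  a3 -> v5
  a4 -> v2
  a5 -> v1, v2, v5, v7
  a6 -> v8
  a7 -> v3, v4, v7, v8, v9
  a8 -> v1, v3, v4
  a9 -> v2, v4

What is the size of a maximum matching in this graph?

One maximum matching: a1–v2, a2–v6, a3–v5, a5–v7, a6–v8, a7–v3, a8–v1, a9–v4.
The set {a1, a4} has only 1 neighbour ({v2}), so by Hall's theorem at most 8 of the 9 left vertices can be matched.

8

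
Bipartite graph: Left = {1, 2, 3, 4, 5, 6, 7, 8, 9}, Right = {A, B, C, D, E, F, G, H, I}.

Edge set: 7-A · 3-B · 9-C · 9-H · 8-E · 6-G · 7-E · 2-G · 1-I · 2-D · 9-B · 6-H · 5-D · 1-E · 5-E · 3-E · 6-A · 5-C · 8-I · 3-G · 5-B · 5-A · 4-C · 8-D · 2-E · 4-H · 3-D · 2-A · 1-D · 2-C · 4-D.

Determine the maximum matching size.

One maximum matching: 1-I, 2-G, 3-D, 4-C, 5-B, 6-H, 7-A, 8-E.
The set {1, 2, 3, 4, 5, 6, 7, 8, 9} has only 8 neighbours ({A, B, C, D, E, G, H, I}), so by Hall's theorem at most 8 of the 9 left vertices can be matched.

8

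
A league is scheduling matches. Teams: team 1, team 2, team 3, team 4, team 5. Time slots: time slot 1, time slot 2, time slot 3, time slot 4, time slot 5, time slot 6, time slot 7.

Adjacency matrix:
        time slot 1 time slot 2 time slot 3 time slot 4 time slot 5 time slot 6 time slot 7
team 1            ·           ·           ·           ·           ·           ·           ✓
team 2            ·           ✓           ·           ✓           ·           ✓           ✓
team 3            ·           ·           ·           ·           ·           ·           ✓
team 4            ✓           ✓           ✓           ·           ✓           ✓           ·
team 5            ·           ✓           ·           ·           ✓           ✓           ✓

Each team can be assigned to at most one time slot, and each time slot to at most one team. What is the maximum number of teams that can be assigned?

4

One maximum matching: team 1–time slot 7, team 2–time slot 4, team 4–time slot 5, team 5–time slot 2.
The set {team 1, team 3} has only 1 neighbour ({time slot 7}), so by Hall's theorem at most 4 of the 5 teams can be matched.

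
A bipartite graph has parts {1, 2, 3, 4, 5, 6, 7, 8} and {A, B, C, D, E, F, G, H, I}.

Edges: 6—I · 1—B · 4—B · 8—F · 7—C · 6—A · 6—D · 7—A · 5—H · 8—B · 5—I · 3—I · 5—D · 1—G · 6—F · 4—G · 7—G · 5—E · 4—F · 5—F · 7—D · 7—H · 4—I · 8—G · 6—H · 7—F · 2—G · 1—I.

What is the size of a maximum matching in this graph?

One maximum matching: 1–B, 2–G, 3–I, 4–F, 5–E, 6–H, 7–A.
The set {1, 2, 3, 4, 8} has only 4 neighbours ({B, F, G, I}), so by Hall's theorem at most 7 of the 8 left vertices can be matched.

7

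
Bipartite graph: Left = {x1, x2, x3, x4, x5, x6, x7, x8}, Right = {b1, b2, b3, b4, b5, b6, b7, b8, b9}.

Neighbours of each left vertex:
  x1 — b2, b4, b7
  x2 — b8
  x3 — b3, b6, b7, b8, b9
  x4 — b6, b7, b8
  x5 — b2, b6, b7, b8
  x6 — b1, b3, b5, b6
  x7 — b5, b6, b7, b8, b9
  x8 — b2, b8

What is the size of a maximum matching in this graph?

8

For example, pair x1-b4, x2-b8, x3-b9, x4-b7, x5-b6, x6-b3, x7-b5, x8-b2.
This saturates every left vertex, so 8 is the maximum.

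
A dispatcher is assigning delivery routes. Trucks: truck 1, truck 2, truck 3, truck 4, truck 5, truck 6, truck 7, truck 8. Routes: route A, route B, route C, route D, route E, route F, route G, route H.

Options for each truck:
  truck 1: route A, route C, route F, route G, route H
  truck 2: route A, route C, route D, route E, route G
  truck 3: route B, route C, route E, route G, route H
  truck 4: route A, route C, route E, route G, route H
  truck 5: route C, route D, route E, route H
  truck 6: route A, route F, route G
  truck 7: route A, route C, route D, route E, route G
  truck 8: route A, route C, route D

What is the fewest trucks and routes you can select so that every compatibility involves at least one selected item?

8

The 8 edges truck 1–route A, truck 2–route E, truck 3–route B, truck 4–route C, truck 5–route H, truck 6–route F, truck 7–route G, truck 8–route D form a matching, so any vertex cover needs at least 8 vertices (one per matched edge).
Conversely {truck 1, truck 2, truck 3, truck 4, truck 5, truck 6, truck 7, truck 8} meets every edge and has exactly 8 vertices, so 8 is optimal.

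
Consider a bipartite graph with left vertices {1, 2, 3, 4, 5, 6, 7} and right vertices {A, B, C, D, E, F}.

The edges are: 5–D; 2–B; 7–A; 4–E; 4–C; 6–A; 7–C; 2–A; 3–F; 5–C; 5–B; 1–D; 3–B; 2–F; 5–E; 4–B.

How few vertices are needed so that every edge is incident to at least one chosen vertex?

6

{A, B, C, D, E, F} is a vertex cover of size 6: every edge has an endpoint in this set.
No smaller cover exists because 1–D, 2–B, 3–F, 4–C, 5–E, 6–A is a matching of size 6, and a cover must include an endpoint of each of these disjoint edges (König's theorem).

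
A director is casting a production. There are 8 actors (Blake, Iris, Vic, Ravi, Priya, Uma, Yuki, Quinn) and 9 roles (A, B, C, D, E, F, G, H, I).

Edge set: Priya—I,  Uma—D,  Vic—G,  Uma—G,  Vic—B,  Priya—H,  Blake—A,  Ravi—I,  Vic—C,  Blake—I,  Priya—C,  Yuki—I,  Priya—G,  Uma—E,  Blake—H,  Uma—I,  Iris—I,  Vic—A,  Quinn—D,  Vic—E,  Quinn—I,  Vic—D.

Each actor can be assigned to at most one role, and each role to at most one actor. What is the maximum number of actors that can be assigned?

One maximum matching: Blake→H, Iris→I, Vic→G, Priya→C, Uma→E, Quinn→D.
The set {Iris, Ravi, Yuki} has only 1 neighbour ({I}), so by Hall's theorem at most 6 of the 8 actors can be matched.

6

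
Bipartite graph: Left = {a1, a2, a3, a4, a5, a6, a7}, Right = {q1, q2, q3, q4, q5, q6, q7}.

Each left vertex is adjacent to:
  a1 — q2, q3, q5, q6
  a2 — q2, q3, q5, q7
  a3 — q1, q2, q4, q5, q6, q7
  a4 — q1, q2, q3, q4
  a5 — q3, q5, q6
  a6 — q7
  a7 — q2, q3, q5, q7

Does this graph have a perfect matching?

One maximum matching: a1→q3, a2→q5, a3→q4, a4→q1, a5→q6, a6→q7, a7→q2.
Every left vertex is matched, so this is a perfect matching.

Yes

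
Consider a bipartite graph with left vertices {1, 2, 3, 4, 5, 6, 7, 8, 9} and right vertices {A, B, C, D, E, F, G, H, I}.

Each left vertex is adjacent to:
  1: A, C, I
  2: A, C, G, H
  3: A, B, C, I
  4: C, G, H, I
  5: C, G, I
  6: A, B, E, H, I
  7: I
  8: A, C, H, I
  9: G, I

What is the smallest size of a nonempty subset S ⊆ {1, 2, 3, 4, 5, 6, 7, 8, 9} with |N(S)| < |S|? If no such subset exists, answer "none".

6

Take S = {1, 2, 4, 5, 7, 8}. Its neighbourhood is {A, C, G, H, I}, so |N(S)| = 5 < |S| = 6.
Every subset of size less than 6 has at least as many neighbours as members, so 6 is the minimum.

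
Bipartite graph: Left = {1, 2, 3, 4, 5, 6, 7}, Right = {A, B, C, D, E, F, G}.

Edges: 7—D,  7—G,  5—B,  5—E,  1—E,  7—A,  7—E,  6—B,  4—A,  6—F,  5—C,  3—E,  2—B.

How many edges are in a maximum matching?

A valid assignment of size 6: 1–E, 2–B, 4–A, 5–C, 6–F, 7–D.
The set {1, 3} has only 1 neighbour ({E}), so by Hall's theorem at most 6 of the 7 left vertices can be matched.

6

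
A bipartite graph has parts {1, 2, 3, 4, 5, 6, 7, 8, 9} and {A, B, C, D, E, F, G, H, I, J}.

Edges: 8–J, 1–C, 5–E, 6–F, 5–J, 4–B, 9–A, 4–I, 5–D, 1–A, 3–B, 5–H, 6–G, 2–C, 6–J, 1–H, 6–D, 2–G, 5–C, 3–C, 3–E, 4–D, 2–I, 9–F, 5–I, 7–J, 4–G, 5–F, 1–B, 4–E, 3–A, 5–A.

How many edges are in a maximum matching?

8

A valid assignment of size 8: 1-B, 2-C, 3-E, 4-G, 5-A, 6-D, 7-J, 9-F.
The set {7, 8} has only 1 neighbour ({J}), so by Hall's theorem at most 8 of the 9 left vertices can be matched.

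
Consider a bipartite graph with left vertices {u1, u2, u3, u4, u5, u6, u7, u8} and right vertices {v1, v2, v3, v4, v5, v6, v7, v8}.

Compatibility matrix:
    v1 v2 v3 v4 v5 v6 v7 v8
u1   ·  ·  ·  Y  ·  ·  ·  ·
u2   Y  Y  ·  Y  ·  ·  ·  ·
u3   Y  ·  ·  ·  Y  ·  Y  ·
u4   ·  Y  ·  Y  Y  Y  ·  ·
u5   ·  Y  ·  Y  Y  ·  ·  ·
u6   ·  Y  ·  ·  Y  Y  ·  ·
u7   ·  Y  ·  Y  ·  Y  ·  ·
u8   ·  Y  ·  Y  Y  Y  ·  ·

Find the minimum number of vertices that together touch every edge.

6

The 6 edges u1–v4, u2–v1, u3–v7, u4–v6, u5–v5, u6–v2 form a matching, so any vertex cover needs at least 6 vertices (one per matched edge).
Conversely {u2, u3, v2, v4, v5, v6} meets every edge and has exactly 6 vertices, so 6 is optimal.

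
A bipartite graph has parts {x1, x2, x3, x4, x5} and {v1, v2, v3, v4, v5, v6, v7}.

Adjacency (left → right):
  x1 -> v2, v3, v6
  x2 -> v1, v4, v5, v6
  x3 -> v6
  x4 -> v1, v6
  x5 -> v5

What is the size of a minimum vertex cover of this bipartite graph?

A maximum matching has 5 edges (e.g. x1–v2, x2–v4, x3–v6, x4–v1, x5–v5).
By König's theorem the minimum vertex cover has the same size. One such cover is {x1, x2, x3, x4, x5}.

5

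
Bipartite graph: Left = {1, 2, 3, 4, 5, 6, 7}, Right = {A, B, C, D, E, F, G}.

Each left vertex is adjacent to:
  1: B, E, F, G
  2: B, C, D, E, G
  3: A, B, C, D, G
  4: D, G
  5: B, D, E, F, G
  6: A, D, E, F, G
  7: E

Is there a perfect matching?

Yes

A valid assignment of size 7: 1→F, 2→C, 3→B, 4→D, 5→G, 6→A, 7→E.
All 7 left vertices are covered.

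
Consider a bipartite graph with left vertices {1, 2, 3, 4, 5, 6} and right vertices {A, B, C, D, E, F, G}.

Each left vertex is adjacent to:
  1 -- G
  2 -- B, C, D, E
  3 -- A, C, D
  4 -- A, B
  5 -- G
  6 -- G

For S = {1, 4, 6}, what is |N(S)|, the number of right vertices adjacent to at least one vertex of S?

3

The union of neighbours of {1, 4, 6} is {A, B, G}, which has 3 elements.
Since |N(S)| = 3 ≥ |S| = 3, Hall's condition holds for this subset.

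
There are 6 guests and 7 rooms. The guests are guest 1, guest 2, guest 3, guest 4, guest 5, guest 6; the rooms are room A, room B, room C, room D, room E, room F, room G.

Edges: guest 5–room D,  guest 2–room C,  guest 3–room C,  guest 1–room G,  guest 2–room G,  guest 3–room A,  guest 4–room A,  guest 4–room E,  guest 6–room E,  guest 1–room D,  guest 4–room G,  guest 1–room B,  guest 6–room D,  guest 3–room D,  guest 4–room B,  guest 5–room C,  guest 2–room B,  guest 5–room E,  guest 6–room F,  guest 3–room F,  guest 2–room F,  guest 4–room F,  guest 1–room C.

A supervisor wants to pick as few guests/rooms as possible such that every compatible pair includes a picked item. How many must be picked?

6

{guest 1, guest 2, guest 3, guest 4, guest 5, guest 6} is a vertex cover of size 6: every edge has an endpoint in this set.
No smaller cover exists because guest 1–room D, guest 2–room G, guest 3–room C, guest 4–room A, guest 5–room E, guest 6–room F is a matching of size 6, and a cover must include an endpoint of each of these disjoint edges (König's theorem).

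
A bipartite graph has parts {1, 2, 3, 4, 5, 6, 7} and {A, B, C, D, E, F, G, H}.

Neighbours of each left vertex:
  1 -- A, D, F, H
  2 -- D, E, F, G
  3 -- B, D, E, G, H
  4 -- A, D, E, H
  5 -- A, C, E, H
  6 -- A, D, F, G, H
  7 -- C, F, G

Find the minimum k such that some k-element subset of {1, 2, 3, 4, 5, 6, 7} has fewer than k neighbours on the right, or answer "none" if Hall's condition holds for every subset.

none

A matching saturating every left vertex exists, for instance 1→H, 2→E, 3→G, 4→D, 5→C, 6→A, 7→F.
By Hall's marriage theorem, this means |N(S)| ≥ |S| for every subset S, so no violating subset exists.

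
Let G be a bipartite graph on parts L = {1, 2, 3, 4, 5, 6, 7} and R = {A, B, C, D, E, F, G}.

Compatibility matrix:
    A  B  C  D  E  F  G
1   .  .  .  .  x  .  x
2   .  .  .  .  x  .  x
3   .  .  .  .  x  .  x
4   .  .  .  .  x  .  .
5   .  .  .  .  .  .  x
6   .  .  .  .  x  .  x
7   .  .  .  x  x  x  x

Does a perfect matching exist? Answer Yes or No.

The set {1, 2, 3, 4, 5, 6} has only 2 neighbours ({E, G}), so by Hall's theorem at most 3 of the 7 left vertices can be matched.
Hence no matching covers every left vertex.

No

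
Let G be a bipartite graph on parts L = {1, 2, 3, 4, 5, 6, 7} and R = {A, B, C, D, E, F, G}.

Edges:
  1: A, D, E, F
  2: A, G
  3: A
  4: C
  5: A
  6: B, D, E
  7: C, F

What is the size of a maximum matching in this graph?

6

For example, pair 1-E, 2-G, 3-A, 4-C, 6-B, 7-F.
The set {3, 5} has only 1 neighbour ({A}), so by Hall's theorem at most 6 of the 7 left vertices can be matched.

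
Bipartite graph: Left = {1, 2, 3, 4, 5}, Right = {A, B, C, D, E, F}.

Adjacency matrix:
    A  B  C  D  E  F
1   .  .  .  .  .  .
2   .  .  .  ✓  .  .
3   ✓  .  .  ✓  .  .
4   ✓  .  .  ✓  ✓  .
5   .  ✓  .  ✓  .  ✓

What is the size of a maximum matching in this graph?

A valid assignment of size 4: 2→D, 3→A, 4→E, 5→B.
The set {1} has only 0 neighbours (∅), so by Hall's theorem at most 4 of the 5 left vertices can be matched.

4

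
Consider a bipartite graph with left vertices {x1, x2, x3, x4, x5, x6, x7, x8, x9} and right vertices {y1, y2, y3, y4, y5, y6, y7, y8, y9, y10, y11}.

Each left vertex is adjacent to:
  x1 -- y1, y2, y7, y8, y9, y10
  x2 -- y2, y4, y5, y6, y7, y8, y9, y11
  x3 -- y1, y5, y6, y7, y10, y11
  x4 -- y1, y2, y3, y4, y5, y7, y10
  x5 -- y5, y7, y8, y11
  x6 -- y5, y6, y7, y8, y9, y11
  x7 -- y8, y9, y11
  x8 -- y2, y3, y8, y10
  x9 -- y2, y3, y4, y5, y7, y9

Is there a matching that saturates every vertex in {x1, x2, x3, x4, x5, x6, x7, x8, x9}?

Yes

One maximum matching: x1-y9, x2-y6, x3-y10, x4-y4, x5-y5, x6-y11, x7-y8, x8-y3, x9-y7.
All 9 left vertices are covered.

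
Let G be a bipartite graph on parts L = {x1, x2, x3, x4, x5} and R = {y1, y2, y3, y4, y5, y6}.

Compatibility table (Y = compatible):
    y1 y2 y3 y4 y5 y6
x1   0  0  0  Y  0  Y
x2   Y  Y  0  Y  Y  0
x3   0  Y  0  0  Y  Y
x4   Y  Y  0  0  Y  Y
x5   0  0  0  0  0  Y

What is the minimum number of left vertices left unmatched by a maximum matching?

0

One maximum matching: x1→y4, x2→y2, x3→y5, x4→y1, x5→y6.
All 5 left vertices are matched, so no larger matching exists.
That matches 5 of the 5, leaving 0 unmatched; no matching can do better.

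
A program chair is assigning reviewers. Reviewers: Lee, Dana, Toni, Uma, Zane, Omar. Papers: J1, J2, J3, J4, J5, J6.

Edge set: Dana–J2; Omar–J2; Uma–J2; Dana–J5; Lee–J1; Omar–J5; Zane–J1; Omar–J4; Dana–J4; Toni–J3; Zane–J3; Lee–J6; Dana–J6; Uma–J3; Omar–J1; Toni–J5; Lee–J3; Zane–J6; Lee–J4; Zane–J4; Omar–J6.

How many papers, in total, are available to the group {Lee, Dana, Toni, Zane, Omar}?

The union of neighbours of {Lee, Dana, Toni, Zane, Omar} is {J1, J2, J3, J4, J5, J6}, which has 6 elements.
Since |N(S)| = 6 ≥ |S| = 5, Hall's condition holds for this subset.

6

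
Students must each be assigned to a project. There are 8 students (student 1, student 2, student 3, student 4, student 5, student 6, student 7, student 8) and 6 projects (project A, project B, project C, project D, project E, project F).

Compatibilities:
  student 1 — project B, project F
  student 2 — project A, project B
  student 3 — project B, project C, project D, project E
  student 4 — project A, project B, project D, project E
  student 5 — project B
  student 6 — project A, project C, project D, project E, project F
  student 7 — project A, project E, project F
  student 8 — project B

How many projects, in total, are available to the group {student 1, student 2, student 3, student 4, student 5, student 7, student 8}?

The union of neighbours of {student 1, student 2, student 3, student 4, student 5, student 7, student 8} is {project A, project B, project C, project D, project E, project F}, which has 6 elements.
Since |N(S)| = 6 < |S| = 7, Hall's condition fails for this subset.

6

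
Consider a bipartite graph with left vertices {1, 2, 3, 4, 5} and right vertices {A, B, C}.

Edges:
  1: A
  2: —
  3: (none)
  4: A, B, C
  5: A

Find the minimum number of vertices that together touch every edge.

The 2 edges 1–A, 4–B form a matching, so any vertex cover needs at least 2 vertices (one per matched edge).
Conversely {4, A} meets every edge and has exactly 2 vertices, so 2 is optimal.

2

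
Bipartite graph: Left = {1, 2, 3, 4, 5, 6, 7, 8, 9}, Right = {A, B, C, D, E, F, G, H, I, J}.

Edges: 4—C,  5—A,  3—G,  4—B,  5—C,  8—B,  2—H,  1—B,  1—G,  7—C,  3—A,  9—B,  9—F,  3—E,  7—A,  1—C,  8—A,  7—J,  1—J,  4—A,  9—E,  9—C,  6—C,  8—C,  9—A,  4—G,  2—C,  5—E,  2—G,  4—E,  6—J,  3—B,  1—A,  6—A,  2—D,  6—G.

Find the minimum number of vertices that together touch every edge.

The 8 edges 1–G, 2–D, 3–B, 4–A, 5–E, 6–C, 7–J, 9–F form a matching, so any vertex cover needs at least 8 vertices (one per matched edge).
Conversely {2, 9, A, B, C, E, G, J} meets every edge and has exactly 8 vertices, so 8 is optimal.

8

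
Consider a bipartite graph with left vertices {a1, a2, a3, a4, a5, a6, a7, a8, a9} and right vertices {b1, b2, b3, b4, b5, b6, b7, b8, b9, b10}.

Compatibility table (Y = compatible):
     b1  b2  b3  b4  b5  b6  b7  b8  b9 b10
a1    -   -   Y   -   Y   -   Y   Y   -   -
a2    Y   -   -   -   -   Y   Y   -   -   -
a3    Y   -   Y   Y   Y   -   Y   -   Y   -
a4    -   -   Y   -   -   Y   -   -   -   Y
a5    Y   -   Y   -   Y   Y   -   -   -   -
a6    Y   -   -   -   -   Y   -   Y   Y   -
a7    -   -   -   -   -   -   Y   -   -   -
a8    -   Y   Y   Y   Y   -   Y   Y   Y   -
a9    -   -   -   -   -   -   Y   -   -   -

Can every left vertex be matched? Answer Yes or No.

The set {a7, a9} has only 1 neighbour ({b7}), so by Hall's theorem at most 8 of the 9 left vertices can be matched.
Hence no matching covers every left vertex.

No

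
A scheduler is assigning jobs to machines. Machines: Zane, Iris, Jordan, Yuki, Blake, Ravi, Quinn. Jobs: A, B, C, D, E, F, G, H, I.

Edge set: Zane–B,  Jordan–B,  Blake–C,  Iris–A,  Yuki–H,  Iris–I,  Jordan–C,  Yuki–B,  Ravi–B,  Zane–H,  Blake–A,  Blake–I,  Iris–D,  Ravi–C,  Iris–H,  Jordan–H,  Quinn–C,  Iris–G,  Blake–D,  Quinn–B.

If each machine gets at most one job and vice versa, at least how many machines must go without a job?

A valid assignment of size 5: Zane→H, Iris→G, Jordan→C, Yuki→B, Blake→I.
The set {Zane, Jordan, Yuki, Ravi, Quinn} has only 3 neighbours ({B, C, H}), so by Hall's theorem at most 5 of the 7 machines can be matched.
That matches 5 of the 7, leaving 2 unmatched; no matching can do better.

2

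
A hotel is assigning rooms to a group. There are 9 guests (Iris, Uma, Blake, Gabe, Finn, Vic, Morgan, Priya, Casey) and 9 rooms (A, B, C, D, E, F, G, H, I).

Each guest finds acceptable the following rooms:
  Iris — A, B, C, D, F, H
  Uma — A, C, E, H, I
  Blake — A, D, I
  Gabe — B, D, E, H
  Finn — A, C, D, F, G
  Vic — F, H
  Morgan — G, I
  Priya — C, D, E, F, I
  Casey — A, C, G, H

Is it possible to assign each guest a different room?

Yes

One maximum matching: Iris→H, Uma→A, Blake→D, Gabe→B, Finn→G, Vic→F, Morgan→I, Priya→E, Casey→C.
Every guest is matched, so this is a perfect matching.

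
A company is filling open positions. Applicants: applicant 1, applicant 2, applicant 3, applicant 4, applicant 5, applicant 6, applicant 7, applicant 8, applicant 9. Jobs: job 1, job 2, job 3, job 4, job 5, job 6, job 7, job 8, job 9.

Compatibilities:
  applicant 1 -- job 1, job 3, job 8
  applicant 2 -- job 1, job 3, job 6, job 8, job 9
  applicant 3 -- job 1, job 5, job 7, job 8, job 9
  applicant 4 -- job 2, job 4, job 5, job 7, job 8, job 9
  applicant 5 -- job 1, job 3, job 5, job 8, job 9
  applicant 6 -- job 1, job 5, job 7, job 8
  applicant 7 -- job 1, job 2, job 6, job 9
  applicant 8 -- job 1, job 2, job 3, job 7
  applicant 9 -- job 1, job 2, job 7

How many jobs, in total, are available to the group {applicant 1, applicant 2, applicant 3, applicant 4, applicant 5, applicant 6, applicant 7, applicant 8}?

9

The union of neighbours of {applicant 1, applicant 2, applicant 3, applicant 4, applicant 5, applicant 6, applicant 7, applicant 8} is {job 1, job 2, job 3, job 4, job 5, job 6, job 7, job 8, job 9}, which has 9 elements.
Since |N(S)| = 9 ≥ |S| = 8, Hall's condition holds for this subset.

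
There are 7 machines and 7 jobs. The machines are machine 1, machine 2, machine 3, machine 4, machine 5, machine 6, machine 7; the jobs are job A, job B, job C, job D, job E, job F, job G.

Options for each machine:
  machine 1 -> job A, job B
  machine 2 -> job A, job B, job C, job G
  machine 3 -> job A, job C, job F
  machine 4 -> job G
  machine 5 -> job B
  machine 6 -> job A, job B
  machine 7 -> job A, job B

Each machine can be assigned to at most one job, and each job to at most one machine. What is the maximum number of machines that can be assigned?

5

A valid assignment of size 5: machine 1–job A, machine 2–job C, machine 3–job F, machine 4–job G, machine 5–job B.
The set {machine 1, machine 5, machine 6, machine 7} has only 2 neighbours ({job A, job B}), so by Hall's theorem at most 5 of the 7 machines can be matched.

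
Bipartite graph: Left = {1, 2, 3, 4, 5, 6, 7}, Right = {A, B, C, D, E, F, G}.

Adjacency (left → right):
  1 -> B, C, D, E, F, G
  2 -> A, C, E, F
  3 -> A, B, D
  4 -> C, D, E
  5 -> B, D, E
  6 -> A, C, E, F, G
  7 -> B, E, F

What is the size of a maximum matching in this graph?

A valid assignment of size 7: 1–G, 2–F, 3–D, 4–C, 5–E, 6–A, 7–B.
This saturates every left vertex, so 7 is the maximum.

7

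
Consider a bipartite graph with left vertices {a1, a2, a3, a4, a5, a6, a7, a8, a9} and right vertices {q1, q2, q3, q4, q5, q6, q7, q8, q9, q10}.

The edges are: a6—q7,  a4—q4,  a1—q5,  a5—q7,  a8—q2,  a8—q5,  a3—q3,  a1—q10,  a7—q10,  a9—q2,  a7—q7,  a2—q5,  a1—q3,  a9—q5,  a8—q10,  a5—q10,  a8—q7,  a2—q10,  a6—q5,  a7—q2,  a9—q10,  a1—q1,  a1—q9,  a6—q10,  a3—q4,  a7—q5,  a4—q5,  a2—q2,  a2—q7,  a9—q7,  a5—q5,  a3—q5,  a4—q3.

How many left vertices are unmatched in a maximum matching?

For example, pair a1–q9, a2–q7, a3–q4, a4–q3, a5–q5, a6–q10, a7–q2.
The set {a2, a5, a6, a7, a8, a9} has only 4 neighbours ({q10, q2, q5, q7}), so by Hall's theorem at most 7 of the 9 left vertices can be matched.
That matches 7 of the 9, leaving 2 unmatched; no matching can do better.

2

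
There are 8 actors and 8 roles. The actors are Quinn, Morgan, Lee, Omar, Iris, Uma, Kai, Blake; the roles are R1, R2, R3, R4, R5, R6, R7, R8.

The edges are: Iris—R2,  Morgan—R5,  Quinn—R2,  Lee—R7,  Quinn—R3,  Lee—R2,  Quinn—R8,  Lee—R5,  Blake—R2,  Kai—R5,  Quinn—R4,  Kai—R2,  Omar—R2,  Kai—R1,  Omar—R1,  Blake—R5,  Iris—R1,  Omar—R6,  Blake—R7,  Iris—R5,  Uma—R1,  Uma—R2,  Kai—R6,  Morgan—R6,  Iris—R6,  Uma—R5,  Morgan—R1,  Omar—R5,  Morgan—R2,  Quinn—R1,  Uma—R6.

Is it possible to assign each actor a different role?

The set {Morgan, Lee, Omar, Iris, Uma, Kai, Blake} has only 5 neighbours ({R1, R2, R5, R6, R7}), so by Hall's theorem at most 6 of the 8 actors can be matched.
Hence no matching covers every actor.

No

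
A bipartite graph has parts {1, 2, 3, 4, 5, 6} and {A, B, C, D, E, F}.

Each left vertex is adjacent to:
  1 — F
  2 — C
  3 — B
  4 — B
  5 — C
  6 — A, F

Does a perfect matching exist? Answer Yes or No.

The set {2, 3, 4, 5} has only 2 neighbours ({B, C}), so by Hall's theorem at most 4 of the 6 left vertices can be matched.
Hence no matching covers every left vertex.

No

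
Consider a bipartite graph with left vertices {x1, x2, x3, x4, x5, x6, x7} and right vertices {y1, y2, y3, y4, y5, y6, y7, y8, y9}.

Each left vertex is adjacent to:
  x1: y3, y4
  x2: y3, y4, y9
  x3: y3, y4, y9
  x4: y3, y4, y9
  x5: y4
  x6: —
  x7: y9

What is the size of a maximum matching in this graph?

A valid assignment of size 3: x1–y4, x2–y9, x3–y3.
The set {x1, x2, x3, x4, x5, x6, x7} has only 3 neighbours ({y3, y4, y9}), so by Hall's theorem at most 3 of the 7 left vertices can be matched.

3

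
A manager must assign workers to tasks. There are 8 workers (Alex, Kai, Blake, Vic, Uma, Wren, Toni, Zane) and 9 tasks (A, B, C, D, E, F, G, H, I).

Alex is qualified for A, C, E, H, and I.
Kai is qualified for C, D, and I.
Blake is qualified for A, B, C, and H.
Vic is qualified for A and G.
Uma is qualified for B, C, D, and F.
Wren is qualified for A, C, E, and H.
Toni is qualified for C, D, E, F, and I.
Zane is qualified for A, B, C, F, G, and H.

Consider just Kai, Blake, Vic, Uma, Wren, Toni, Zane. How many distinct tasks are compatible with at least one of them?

The union of neighbours of {Kai, Blake, Vic, Uma, Wren, Toni, Zane} is {A, B, C, D, E, F, G, H, I}, which has 9 elements.
Since |N(S)| = 9 ≥ |S| = 7, Hall's condition holds for this subset.

9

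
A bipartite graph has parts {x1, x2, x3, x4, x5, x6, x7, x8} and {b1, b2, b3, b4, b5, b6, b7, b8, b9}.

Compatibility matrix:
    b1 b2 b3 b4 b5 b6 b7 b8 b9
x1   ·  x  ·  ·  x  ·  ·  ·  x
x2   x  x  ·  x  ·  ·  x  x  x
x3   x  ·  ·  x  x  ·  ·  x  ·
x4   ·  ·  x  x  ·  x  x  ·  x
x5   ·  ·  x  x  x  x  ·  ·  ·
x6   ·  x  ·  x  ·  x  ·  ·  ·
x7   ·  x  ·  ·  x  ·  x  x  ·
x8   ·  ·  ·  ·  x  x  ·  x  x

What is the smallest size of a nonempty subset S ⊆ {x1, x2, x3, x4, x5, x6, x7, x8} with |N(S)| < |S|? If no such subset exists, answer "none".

none

A matching saturating every left vertex exists, for instance x1→b2, x2→b1, x3→b4, x4→b7, x5→b3, x6→b6, x7→b8, x8→b5.
By Hall's marriage theorem, this means |N(S)| ≥ |S| for every subset S, so no violating subset exists.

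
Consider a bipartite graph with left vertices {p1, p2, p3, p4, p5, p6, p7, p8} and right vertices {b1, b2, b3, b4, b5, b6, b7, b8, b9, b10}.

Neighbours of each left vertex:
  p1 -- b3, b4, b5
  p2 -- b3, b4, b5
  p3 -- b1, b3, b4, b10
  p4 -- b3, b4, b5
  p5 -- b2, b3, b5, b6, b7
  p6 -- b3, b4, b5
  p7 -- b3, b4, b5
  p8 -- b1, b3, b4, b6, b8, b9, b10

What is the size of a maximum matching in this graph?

For example, pair p1→b5, p2→b4, p3→b10, p4→b3, p5→b7, p8→b1.
The set {p1, p2, p4, p6, p7} has only 3 neighbours ({b3, b4, b5}), so by Hall's theorem at most 6 of the 8 left vertices can be matched.

6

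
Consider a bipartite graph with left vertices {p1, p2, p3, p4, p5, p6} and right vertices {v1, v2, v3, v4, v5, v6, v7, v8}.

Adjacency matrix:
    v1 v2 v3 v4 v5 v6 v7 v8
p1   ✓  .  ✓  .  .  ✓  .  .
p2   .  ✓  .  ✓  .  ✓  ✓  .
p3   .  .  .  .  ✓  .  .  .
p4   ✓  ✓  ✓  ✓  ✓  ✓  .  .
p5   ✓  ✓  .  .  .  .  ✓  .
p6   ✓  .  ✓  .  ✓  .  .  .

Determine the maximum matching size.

6

For example, pair p1→v6, p2→v7, p3→v5, p4→v3, p5→v2, p6→v1.
All 6 left vertices are matched, so no larger matching exists.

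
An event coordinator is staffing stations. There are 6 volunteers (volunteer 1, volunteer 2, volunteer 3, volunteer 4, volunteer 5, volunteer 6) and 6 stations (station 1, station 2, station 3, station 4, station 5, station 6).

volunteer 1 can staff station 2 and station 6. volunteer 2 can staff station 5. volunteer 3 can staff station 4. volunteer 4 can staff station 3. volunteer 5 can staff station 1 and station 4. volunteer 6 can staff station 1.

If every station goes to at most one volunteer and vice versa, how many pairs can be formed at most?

A valid assignment of size 5: volunteer 1-station 2, volunteer 2-station 5, volunteer 3-station 4, volunteer 4-station 3, volunteer 5-station 1.
The set {volunteer 3, volunteer 5, volunteer 6} has only 2 neighbours ({station 1, station 4}), so by Hall's theorem at most 5 of the 6 volunteers can be matched.

5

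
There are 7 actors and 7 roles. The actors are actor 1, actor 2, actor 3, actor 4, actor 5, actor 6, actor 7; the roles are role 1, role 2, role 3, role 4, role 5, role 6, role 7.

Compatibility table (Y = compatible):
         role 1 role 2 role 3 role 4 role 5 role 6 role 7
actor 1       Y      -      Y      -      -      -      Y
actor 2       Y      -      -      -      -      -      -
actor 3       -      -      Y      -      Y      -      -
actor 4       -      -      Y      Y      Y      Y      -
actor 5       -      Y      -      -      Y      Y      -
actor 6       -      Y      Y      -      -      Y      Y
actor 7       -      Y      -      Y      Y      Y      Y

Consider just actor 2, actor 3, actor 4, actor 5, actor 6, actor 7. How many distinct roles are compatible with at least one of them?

The union of neighbours of {actor 2, actor 3, actor 4, actor 5, actor 6, actor 7} is {role 1, role 2, role 3, role 4, role 5, role 6, role 7}, which has 7 elements.
Since |N(S)| = 7 ≥ |S| = 6, Hall's condition holds for this subset.

7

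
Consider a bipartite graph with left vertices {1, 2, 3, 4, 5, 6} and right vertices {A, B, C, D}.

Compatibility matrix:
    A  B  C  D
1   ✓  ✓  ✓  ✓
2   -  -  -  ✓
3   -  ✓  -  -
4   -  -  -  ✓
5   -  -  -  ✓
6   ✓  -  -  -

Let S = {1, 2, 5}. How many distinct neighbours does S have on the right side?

The union of neighbours of {1, 2, 5} is {A, B, C, D}, which has 4 elements.
Since |N(S)| = 4 ≥ |S| = 3, Hall's condition holds for this subset.

4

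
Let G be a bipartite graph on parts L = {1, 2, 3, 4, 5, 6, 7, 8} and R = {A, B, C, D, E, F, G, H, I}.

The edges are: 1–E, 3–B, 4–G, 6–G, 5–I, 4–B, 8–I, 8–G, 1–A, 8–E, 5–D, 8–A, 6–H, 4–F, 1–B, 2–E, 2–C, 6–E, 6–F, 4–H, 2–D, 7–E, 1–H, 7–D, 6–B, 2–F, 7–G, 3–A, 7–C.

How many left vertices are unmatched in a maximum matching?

0

A valid assignment of size 8: 1→B, 2→C, 3→A, 4→F, 5→D, 6→G, 7→E, 8→I.
This saturates every left vertex, so 8 is the maximum.
That matches 8 of the 8, leaving 0 unmatched; no matching can do better.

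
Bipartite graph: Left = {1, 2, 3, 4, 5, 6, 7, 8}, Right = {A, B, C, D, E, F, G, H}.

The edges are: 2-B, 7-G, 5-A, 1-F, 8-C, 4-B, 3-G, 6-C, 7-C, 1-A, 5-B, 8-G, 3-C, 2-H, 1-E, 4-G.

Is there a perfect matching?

No

The set {3, 6, 7, 8} has only 2 neighbours ({C, G}), so by Hall's theorem at most 6 of the 8 left vertices can be matched.
Hence no matching covers every left vertex.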